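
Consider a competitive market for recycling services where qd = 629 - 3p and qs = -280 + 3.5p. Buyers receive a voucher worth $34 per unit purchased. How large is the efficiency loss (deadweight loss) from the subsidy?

Pre-subsidy: 629 - 3p = -280 + 3.5p gives p* = 1818/13, q* = 2723/13.
With the rebate, buyers effectively pay pb = ps − 34, where ps is the price sellers receive.
Demand in terms of ps becomes qd = 629 − 3(ps − 34) = 731 - 3ps. Setting this equal to supply: 731 - 3ps = -280 + 3.5ps, so ps = 2022/13.
Buyers pay pb = 2022/13 − 34 = 1580/13; q' = -280 + 3.5·(2022/13) = 3437/13.
The subsidy expands output by 3437/13 − 2723/13 = 714/13 past the efficient level; on those units the gap between marginal cost and willingness to pay runs from 0 up to 34.
DWL = ½ × 34 × 714/13 = 12138/13.

Deadweight loss = 12138/13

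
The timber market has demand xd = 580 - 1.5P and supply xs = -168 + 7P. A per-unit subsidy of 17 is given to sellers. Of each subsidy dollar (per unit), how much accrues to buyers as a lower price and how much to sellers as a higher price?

Pre-subsidy: 580 - 1.5P = -168 + 7P gives P* = 88, x* = 448.
With the subsidy, sellers receive Ps = Pb + 17 for each unit, where Pb is the price buyers pay.
Supply in terms of Pb becomes xs = -168 + 7(Pb + 17) = -49 + 7Pb. Setting this equal to demand: 580 - 1.5Pb = -49 + 7Pb, so Pb = 74.
Sellers receive Ps = 74 + 17 = 91; x' = 580 − 1.5·74 = 469.
Buyers' price falls by P* − Pb = 88 − 74 = 14; sellers' price rises by Ps − P* = 91 − 88 = 3.

Buyers gain 14 per unit; sellers gain 3 per unit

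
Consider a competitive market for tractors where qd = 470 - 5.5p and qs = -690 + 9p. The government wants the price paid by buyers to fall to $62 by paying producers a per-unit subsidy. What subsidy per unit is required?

At a buyer price of 62, quantity demanded is 470 − 5.5·62 = 129.
Sellers supply 129 only when they receive ps with -690 + 9·ps = 129, i.e. ps = 91.
s = ps − pb = 91 − 62 = 29.

Required subsidy s = $29 per unit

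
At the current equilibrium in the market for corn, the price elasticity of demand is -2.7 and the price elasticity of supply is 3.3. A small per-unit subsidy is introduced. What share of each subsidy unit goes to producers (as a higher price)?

Producer share = 0.45

For a small subsidy around the equilibrium, the benefit split depends on the relative slopes, which at a point are proportional to the elasticities.
Buyer share = εs/(εs + |εd|) = 3.3/(3.3 + 2.7) = 0.55; seller share = |εd|/(εs + |εd|) = 0.45.
So producers capture 0.45 of the subsidy.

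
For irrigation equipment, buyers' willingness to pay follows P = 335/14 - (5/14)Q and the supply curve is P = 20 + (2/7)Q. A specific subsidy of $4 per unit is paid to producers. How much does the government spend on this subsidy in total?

Pre-subsidy: 335/14 - (5/14)Q = 20 + (2/7)Q gives Q* = 55/9 and P* = 1370/63.
With the subsidy, sellers receive Ps = Pb + 4 for each unit, where Pb is the price buyers pay.
On the curves, Pb = 335/14 - (5/14)Q and Ps = 20 + (2/7)Q; the wedge Ps − Pb = 4 gives 20 + (2/7)Q − (335/14 - (5/14)Q) = 4, so Q' = 37/3.
Then Pb = 335/14 − (5/14)·(37/3) = 410/21 and Ps = 20 + (2/7)·(37/3) = 494/21.
Government outlay = subsidy × quantity = 4 × 37/3 = 148/3.

Government cost = 148/3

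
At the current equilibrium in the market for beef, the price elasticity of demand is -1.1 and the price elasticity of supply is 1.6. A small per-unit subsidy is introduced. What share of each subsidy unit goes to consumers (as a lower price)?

Consumer share = 16/27

For a small subsidy around the equilibrium, the benefit split depends on the relative slopes, which at a point are proportional to the elasticities.
Buyer share = εs/(εs + |εd|) = 1.6/(1.6 + 1.1) = 16/27; seller share = |εd|/(εs + |εd|) = 11/27.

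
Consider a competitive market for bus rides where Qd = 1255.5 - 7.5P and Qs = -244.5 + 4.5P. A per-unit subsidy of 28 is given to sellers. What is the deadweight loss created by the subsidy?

Pre-subsidy: 1255.5 - 7.5P = -244.5 + 4.5P gives P* = 125, Q* = 318.
With the subsidy, sellers receive Ps = Pb + 28 for each unit, where Pb is the price buyers pay.
Supply in terms of Pb becomes Qs = -244.5 + 4.5(Pb + 28) = -118.5 + 4.5Pb. Setting this equal to demand: 1255.5 - 7.5Pb = -118.5 + 4.5Pb, so Pb = 114.5.
Sellers receive Ps = 114.5 + 28 = 142.5; Q' = 1255.5 − 7.5·114.5 = 396.75.
The subsidy expands output by 396.75 − 318 = 78.75 past the efficient level; on those units the gap between marginal cost and willingness to pay runs from 0 up to 28.
DWL = ½ × 28 × 78.75 = 1102.5.

Deadweight loss = 1102.5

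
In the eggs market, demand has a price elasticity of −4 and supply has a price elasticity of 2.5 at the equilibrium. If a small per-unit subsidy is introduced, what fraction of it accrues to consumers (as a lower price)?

For a small subsidy around the equilibrium, the benefit split depends on the relative slopes, which at a point are proportional to the elasticities.
Buyer share = εs/(εs + |εd|) = 2.5/(2.5 + 4) = 5/13; seller share = |εd|/(εs + |εd|) = 8/13.

Consumer share = 5/13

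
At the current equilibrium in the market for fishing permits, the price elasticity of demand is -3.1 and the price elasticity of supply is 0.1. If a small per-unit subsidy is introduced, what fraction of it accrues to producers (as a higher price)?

Producer share = 0.96875

For a small subsidy around the equilibrium, the benefit split depends on the relative slopes, which at a point are proportional to the elasticities.
Buyer share = εs/(εs + |εd|) = 0.1/(0.1 + 3.1) = 0.03125; seller share = |εd|/(εs + |εd|) = 0.96875.
So producers capture 0.96875 of the subsidy.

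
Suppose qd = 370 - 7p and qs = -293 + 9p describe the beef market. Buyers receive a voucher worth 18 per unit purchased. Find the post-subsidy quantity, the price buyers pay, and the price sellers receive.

q' = 150.8125; buyers pay 31.3125; sellers receive 49.3125

Pre-subsidy: 370 - 7p = -293 + 9p gives p* = 41.4375, q* = 79.9375.
With the rebate, buyers effectively pay pb = ps − 18, where ps is the price sellers receive.
Demand in terms of ps becomes qd = 370 − 7(ps − 18) = 496 - 7ps. Setting this equal to supply: 496 - 7ps = -293 + 9ps, so ps = 49.3125.
Buyers pay pb = 49.3125 − 18 = 31.3125; q' = -293 + 9·49.3125 = 150.8125.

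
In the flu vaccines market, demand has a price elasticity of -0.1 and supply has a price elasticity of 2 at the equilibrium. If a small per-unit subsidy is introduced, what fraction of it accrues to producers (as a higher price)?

Producer share = 1/21

For a small subsidy around the equilibrium, the benefit split depends on the relative slopes, which at a point are proportional to the elasticities.
Buyer share = εs/(εs + |εd|) = 2/(2 + 0.1) = 20/21; seller share = |εd|/(εs + |εd|) = 1/21.
So producers capture 1/21 of the subsidy.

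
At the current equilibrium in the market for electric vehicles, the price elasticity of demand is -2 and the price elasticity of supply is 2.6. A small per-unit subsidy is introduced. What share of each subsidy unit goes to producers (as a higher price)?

Producer share = 10/23

For a small subsidy around the equilibrium, the benefit split depends on the relative slopes, which at a point are proportional to the elasticities.
Buyer share = εs/(εs + |εd|) = 2.6/(2.6 + 2) = 13/23; seller share = |εd|/(εs + |εd|) = 10/23.
So producers capture 10/23 of the subsidy.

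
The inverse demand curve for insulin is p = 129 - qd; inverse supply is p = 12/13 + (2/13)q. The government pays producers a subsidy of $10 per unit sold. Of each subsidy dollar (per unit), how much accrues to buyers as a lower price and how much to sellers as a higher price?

Pre-subsidy: 129 - q = 12/13 + (2/13)q gives q* = 111 and p* = 18.
With the subsidy, sellers receive ps = pb + 10 for each unit, where pb is the price buyers pay.
On the curves, pb = 129 - q and ps = 12/13 + (2/13)q; the wedge ps − pb = 10 gives 12/13 + (2/13)q − (129 - q) = 10, so q' = 359/3.
Then pb = 129 − 1·(359/3) = 28/3 and ps = 12/13 + (2/13)·(359/3) = 58/3.
Buyers' price falls by p* − pb = 18 − 28/3 = 26/3; sellers' price rises by ps − p* = 58/3 − 18 = 4/3.

Buyers gain 26/3 per unit; sellers gain 4/3 per unit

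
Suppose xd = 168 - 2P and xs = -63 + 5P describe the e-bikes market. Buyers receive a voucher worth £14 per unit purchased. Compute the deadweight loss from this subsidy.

Deadweight loss = £140

Pre-subsidy: 168 - 2P = -63 + 5P gives P* = 33, x* = 102.
With the rebate, buyers effectively pay Pb = Ps − 14, where Ps is the price sellers receive.
Demand in terms of Ps becomes xd = 168 − 2(Ps − 14) = 196 - 2Ps. Setting this equal to supply: 196 - 2Ps = -63 + 5Ps, so Ps = 37.
Buyers pay Pb = 37 − 14 = 23; x' = -63 + 5·37 = 122.
The subsidy expands output by 122 − 102 = 20 past the efficient level; on those units the gap between marginal cost and willingness to pay runs from 0 up to 14.
DWL = ½ × 14 × 20 = 140.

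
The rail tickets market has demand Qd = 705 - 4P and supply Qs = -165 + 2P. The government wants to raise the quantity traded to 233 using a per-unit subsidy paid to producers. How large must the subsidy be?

Required subsidy s = 81 per unit

At Q = 233, invert demand for the buyer price: Pb = (705 − 233)/4 = 118; invert supply for the seller price: Ps = (233 − (-165))/2 = 199.
The subsidy must fill the gap: s = Ps − Pb = 199 − 118 = 81.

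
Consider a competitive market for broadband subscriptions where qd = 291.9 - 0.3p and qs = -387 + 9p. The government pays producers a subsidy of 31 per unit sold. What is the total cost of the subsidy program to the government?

Pre-subsidy: 291.9 - 0.3p = -387 + 9p gives p* = 73, q* = 270.
With the subsidy, sellers receive ps = pb + 31 for each unit, where pb is the price buyers pay.
Supply in terms of pb becomes qs = -387 + 9(pb + 31) = -108 + 9pb. Setting this equal to demand: 291.9 - 0.3pb = -108 + 9pb, so pb = 43.
Sellers receive ps = 43 + 31 = 74; q' = 291.9 − 0.3·43 = 279.
Government outlay = subsidy × quantity = 31 × 279 = 8649.

Government cost = 8649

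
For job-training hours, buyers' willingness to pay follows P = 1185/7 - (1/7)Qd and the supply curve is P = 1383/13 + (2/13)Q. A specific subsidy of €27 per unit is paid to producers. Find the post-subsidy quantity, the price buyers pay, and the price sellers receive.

Q' = 303; buyers pay €126; sellers receive €153

Pre-subsidy: 1185/7 - (1/7)Q = 1383/13 + (2/13)Q gives Q* = 212 and P* = 139.
With the subsidy, sellers receive Ps = Pb + 27 for each unit, where Pb is the price buyers pay.
On the curves, Pb = 1185/7 - (1/7)Q and Ps = 1383/13 + (2/13)Q; the wedge Ps − Pb = 27 gives 1383/13 + (2/13)Q − (1185/7 - (1/7)Q) = 27, so Q' = 303.
Then Pb = 1185/7 − (1/7)·303 = 126 and Ps = 1383/13 + (2/13)·303 = 153.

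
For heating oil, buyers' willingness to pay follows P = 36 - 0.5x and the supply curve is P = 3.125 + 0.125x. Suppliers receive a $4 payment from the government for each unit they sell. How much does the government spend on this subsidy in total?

Government cost = $236

Pre-subsidy: 36 - 0.5x = 3.125 + 0.125x gives x* = 52.6 and P* = 9.7.
With the subsidy, sellers receive Ps = Pb + 4 for each unit, where Pb is the price buyers pay.
On the curves, Pb = 36 - 0.5x and Ps = 3.125 + 0.125x; the wedge Ps − Pb = 4 gives 3.125 + 0.125x − (36 - 0.5x) = 4, so x' = 59.
Then Pb = 36 − 0.5·59 = 6.5 and Ps = 3.125 + 0.125·59 = 10.5.
Government outlay = subsidy × quantity = 4 × 59 = 236.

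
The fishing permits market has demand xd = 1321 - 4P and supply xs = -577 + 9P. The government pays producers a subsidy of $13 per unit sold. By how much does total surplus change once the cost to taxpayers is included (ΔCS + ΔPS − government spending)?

Pre-subsidy: 1321 - 4P = -577 + 9P gives P* = 146, x* = 737.
With the subsidy, sellers receive Ps = Pb + 13 for each unit, where Pb is the price buyers pay.
Supply in terms of Pb becomes xs = -577 + 9(Pb + 13) = -460 + 9Pb. Setting this equal to demand: 1321 - 4Pb = -460 + 9Pb, so Pb = 137.
Sellers receive Ps = 137 + 13 = 150; x' = 1321 − 4·137 = 773.
ΔCS = ½(737 + 773)(146 − 137) = 6795; ΔPS = ½(737 + 773)(150 − 146) = 3020.
Government spending = 13 × 773 = 10049.
Net change = 6795 + 3020 − 10049 = -234. The loss equals the DWL triangle ½·13·36.

Net change in total surplus = -$234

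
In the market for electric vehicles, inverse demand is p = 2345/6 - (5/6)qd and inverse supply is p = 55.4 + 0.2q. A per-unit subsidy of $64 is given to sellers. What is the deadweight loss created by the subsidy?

Pre-subsidy: 2345/6 - (5/6)q = 55.4 + 0.2q gives q* = 10063/31 and p* = 3730/31.
With the subsidy, sellers receive ps = pb + 64 for each unit, where pb is the price buyers pay.
On the curves, pb = 2345/6 - (5/6)q and ps = 55.4 + 0.2q; the wedge ps − pb = 64 gives 55.4 + 0.2q − (2345/6 - (5/6)q) = 64, so q' = 11983/31.
Then pb = 2345/6 − (5/6)·(11983/31) = 2130/31 and ps = 55.4 + 0.2·(11983/31) = 4114/31.
The subsidy expands output by 11983/31 − 10063/31 = 1920/31 past the efficient level; on those units the gap between marginal cost and willingness to pay runs from 0 up to 64.
DWL = ½ × 64 × 1920/31 = 61440/31.

Deadweight loss = 61440/31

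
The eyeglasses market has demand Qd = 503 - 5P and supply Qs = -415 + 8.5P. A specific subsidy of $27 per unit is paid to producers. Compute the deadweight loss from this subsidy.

Pre-subsidy: 503 - 5P = -415 + 8.5P gives P* = 68, Q* = 163.
With the subsidy, sellers receive Ps = Pb + 27 for each unit, where Pb is the price buyers pay.
Supply in terms of Pb becomes Qs = -415 + 8.5(Pb + 27) = -185.5 + 8.5Pb. Setting this equal to demand: 503 - 5Pb = -185.5 + 8.5Pb, so Pb = 51.
Sellers receive Ps = 51 + 27 = 78; Q' = 503 − 5·51 = 248.
The subsidy expands output by 248 − 163 = 85 past the efficient level; on those units the gap between marginal cost and willingness to pay runs from 0 up to 27.
DWL = ½ × 27 × 85 = 1147.5.

Deadweight loss = $1147.5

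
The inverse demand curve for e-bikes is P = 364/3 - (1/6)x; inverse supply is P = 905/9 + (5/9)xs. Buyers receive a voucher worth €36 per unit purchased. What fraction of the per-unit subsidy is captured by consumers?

Pre-subsidy: 364/3 - (1/6)x = 905/9 + (5/9)x gives x* = 374/13 and P* = 1515/13.
With the rebate, buyers effectively pay Pb = Ps − 36, where Ps is the price sellers receive.
On the curves, Pb = 364/3 - (1/6)x and Ps = 905/9 + (5/9)x; the wedge Ps − Pb = 36 gives 905/9 + (5/9)x − (364/3 - (1/6)x) = 36, so x' = 1022/13.
Then Pb = 364/3 − (1/6)·(1022/13) = 1407/13 and Ps = 905/9 + (5/9)·(1022/13) = 1875/13.
Buyers' price falls by P* − Pb = 1515/13 − 1407/13 = 108/13; sellers' price rises by Ps − P* = 1875/13 − 1515/13 = 360/13.
So consumers capture (108/13)/36 = 3/13 of each unit of subsidy.

Consumer share = 3/13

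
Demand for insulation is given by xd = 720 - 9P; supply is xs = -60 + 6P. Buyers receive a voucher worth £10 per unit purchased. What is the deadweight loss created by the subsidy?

Deadweight loss = £180

Pre-subsidy: 720 - 9P = -60 + 6P gives P* = 52, x* = 252.
With the rebate, buyers effectively pay Pb = Ps − 10, where Ps is the price sellers receive.
Demand in terms of Ps becomes xd = 720 − 9(Ps − 10) = 810 - 9Ps. Setting this equal to supply: 810 - 9Ps = -60 + 6Ps, so Ps = 58.
Buyers pay Pb = 58 − 10 = 48; x' = -60 + 6·58 = 288.
The subsidy expands output by 288 − 252 = 36 past the efficient level; on those units the gap between marginal cost and willingness to pay runs from 0 up to 10.
DWL = ½ × 10 × 36 = 180.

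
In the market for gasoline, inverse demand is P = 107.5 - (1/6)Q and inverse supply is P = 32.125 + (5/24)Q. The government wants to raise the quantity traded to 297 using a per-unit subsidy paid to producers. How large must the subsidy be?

Required subsidy s = 36 per unit

At Q = 297, from the demand curve buyers pay Pb = 107.5 − (1/6)·297 = 58; from the supply curve sellers need Ps = 32.125 + (5/24)·297 = 94.
The subsidy must fill the gap: s = Ps − Pb = 94 − 58 = 36.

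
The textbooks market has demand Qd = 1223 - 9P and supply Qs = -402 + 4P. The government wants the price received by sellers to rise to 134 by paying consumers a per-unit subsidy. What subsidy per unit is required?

At a seller price of 134, quantity supplied is -402 + 4·134 = 134.
Buyers absorb 134 only when they pay Pb with 1223 − 9·Pb = 134, i.e. Pb = 121.
s = Ps − Pb = 134 − 121 = 13.

Required subsidy s = 13 per unit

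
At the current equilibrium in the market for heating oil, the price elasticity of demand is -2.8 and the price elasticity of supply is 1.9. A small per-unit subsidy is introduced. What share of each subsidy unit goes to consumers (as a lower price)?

For a small subsidy around the equilibrium, the benefit split depends on the relative slopes, which at a point are proportional to the elasticities.
Buyer share = εs/(εs + |εd|) = 1.9/(1.9 + 2.8) = 19/47; seller share = |εd|/(εs + |εd|) = 28/47.

Consumer share = 19/47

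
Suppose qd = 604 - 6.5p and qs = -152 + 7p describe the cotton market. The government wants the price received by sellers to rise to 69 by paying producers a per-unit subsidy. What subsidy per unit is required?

Required subsidy s = 27 per unit

At a seller price of 69, quantity supplied is -152 + 7·69 = 331.
Buyers absorb 331 only when they pay pb with 604 − 6.5·pb = 331, i.e. pb = 42.
s = ps − pb = 69 − 42 = 27.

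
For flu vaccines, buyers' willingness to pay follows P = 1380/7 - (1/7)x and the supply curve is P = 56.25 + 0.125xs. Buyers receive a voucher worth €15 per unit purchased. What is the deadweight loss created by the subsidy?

Deadweight loss = €420

Pre-subsidy: 1380/7 - (1/7)x = 56.25 + 0.125x gives x* = 526 and P* = 122.
With the rebate, buyers effectively pay Pb = Ps − 15, where Ps is the price sellers receive.
On the curves, Pb = 1380/7 - (1/7)x and Ps = 56.25 + 0.125x; the wedge Ps − Pb = 15 gives 56.25 + 0.125x − (1380/7 - (1/7)x) = 15, so x' = 582.
Then Pb = 1380/7 − (1/7)·582 = 114 and Ps = 56.25 + 0.125·582 = 129.
The subsidy expands output by 582 − 526 = 56 past the efficient level; on those units the gap between marginal cost and willingness to pay runs from 0 up to 15.
DWL = ½ × 15 × 56 = 420.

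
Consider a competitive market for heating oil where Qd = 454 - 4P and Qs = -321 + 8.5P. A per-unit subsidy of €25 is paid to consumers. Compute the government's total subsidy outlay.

Pre-subsidy: 454 - 4P = -321 + 8.5P gives P* = 62, Q* = 206.
With the rebate, buyers effectively pay Pb = Ps − 25, where Ps is the price sellers receive.
Demand in terms of Ps becomes Qd = 454 − 4(Ps − 25) = 554 - 4Ps. Setting this equal to supply: 554 - 4Ps = -321 + 8.5Ps, so Ps = 70.
Buyers pay Pb = 70 − 25 = 45; Q' = -321 + 8.5·70 = 274.
Government outlay = subsidy × quantity = 25 × 274 = 6850.

Government cost = €6850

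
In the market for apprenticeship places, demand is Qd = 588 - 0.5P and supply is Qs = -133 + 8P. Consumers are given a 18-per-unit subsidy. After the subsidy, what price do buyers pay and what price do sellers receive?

Buyers pay 1154/17; sellers receive 1460/17

Pre-subsidy: 588 - 0.5P = -133 + 8P gives P* = 1442/17, Q* = 9275/17.
With the rebate, buyers effectively pay Pb = Ps − 18, where Ps is the price sellers receive.
Demand in terms of Ps becomes Qd = 588 − 0.5(Ps − 18) = 597 - 0.5Ps. Setting this equal to supply: 597 - 0.5Ps = -133 + 8Ps, so Ps = 1460/17.
Buyers pay Pb = 1460/17 − 18 = 1154/17; Q' = -133 + 8·(1460/17) = 9419/17.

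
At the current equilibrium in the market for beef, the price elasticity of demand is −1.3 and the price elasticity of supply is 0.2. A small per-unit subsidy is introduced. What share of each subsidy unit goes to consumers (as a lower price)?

Consumer share = 2/15

For a small subsidy around the equilibrium, the benefit split depends on the relative slopes, which at a point are proportional to the elasticities.
Buyer share = εs/(εs + |εd|) = 0.2/(0.2 + 1.3) = 2/15; seller share = |εd|/(εs + |εd|) = 13/15.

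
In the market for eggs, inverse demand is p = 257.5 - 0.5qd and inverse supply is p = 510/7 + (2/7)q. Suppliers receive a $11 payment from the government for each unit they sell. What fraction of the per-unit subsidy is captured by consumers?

Pre-subsidy: 257.5 - 0.5q = 510/7 + (2/7)q gives q* = 235 and p* = 140.
With the subsidy, sellers receive ps = pb + 11 for each unit, where pb is the price buyers pay.
On the curves, pb = 257.5 - 0.5q and ps = 510/7 + (2/7)q; the wedge ps − pb = 11 gives 510/7 + (2/7)q − (257.5 - 0.5q) = 11, so q' = 249.
Then pb = 257.5 − 0.5·249 = 133 and ps = 510/7 + (2/7)·249 = 144.
Buyers' price falls by p* − pb = 140 − 133 = 7; sellers' price rises by ps − p* = 144 − 140 = 4.
So consumers capture 7/11 = 7/11 of each unit of subsidy.

Consumer share = 7/11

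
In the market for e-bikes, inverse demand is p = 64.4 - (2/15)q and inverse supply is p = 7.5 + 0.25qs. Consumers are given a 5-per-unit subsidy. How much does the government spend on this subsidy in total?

Pre-subsidy: 64.4 - (2/15)q = 7.5 + 0.25q gives q* = 3414/23 and p* = 1026/23.
With the rebate, buyers effectively pay pb = ps − 5, where ps is the price sellers receive.
On the curves, pb = 64.4 - (2/15)q and ps = 7.5 + 0.25q; the wedge ps − pb = 5 gives 7.5 + 0.25q − (64.4 - (2/15)q) = 5, so q' = 3714/23.
Then pb = 64.4 − (2/15)·(3714/23) = 986/23 and ps = 7.5 + 0.25·(3714/23) = 1101/23.
Government outlay = subsidy × quantity = 5 × 3714/23 = 18570/23.

Government cost = 18570/23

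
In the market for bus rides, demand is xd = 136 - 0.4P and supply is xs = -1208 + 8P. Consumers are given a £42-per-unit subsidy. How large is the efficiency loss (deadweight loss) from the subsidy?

Pre-subsidy: 136 - 0.4P = -1208 + 8P gives P* = 160, x* = 72.
With the rebate, buyers effectively pay Pb = Ps − 42, where Ps is the price sellers receive.
Demand in terms of Ps becomes xd = 136 − 0.4(Ps − 42) = 152.8 - 0.4Ps. Setting this equal to supply: 152.8 - 0.4Ps = -1208 + 8Ps, so Ps = 162.
Buyers pay Pb = 162 − 42 = 120; x' = -1208 + 8·162 = 88.
The subsidy expands output by 88 − 72 = 16 past the efficient level; on those units the gap between marginal cost and willingness to pay runs from 0 up to 42.
DWL = ½ × 42 × 16 = 336.

Deadweight loss = £336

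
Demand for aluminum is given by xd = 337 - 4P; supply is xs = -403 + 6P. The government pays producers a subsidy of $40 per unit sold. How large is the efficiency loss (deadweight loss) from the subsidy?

Pre-subsidy: 337 - 4P = -403 + 6P gives P* = 74, x* = 41.
With the subsidy, sellers receive Ps = Pb + 40 for each unit, where Pb is the price buyers pay.
Supply in terms of Pb becomes xs = -403 + 6(Pb + 40) = -163 + 6Pb. Setting this equal to demand: 337 - 4Pb = -163 + 6Pb, so Pb = 50.
Sellers receive Ps = 50 + 40 = 90; x' = 337 − 4·50 = 137.
The subsidy expands output by 137 − 41 = 96 past the efficient level; on those units the gap between marginal cost and willingness to pay runs from 0 up to 40.
DWL = ½ × 40 × 96 = 1920.

Deadweight loss = $1920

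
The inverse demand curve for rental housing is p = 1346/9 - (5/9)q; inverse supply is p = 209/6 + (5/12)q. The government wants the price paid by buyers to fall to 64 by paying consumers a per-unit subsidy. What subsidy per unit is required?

Required subsidy s = 35 per unit

At a buyer price of 64, quantity demanded is 269.2 − 1.8·64 = 154.
Sellers supply 154 only when they receive ps = 209/6 + (5/12)·154 = 99.
s = ps − pb = 99 − 64 = 35.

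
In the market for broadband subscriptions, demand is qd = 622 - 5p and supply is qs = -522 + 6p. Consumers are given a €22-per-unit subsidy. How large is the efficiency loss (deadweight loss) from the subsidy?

Deadweight loss = €660

Pre-subsidy: 622 - 5p = -522 + 6p gives p* = 104, q* = 102.
With the rebate, buyers effectively pay pb = ps − 22, where ps is the price sellers receive.
Demand in terms of ps becomes qd = 622 − 5(ps − 22) = 732 - 5ps. Setting this equal to supply: 732 - 5ps = -522 + 6ps, so ps = 114.
Buyers pay pb = 114 − 22 = 92; q' = -522 + 6·114 = 162.
The subsidy expands output by 162 − 102 = 60 past the efficient level; on those units the gap between marginal cost and willingness to pay runs from 0 up to 22.
DWL = ½ × 22 × 60 = 660.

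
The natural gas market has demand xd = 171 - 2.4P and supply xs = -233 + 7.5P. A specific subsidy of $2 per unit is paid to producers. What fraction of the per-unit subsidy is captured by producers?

Producer share = 8/33

Pre-subsidy: 171 - 2.4P = -233 + 7.5P gives P* = 4040/99, x* = 2411/33.
With the subsidy, sellers receive Ps = Pb + 2 for each unit, where Pb is the price buyers pay.
Supply in terms of Pb becomes xs = -233 + 7.5(Pb + 2) = -218 + 7.5Pb. Setting this equal to demand: 171 - 2.4Pb = -218 + 7.5Pb, so Pb = 3890/99.
Sellers receive Ps = 3890/99 + 2 = 4088/99; x' = 171 − 2.4·(3890/99) = 2531/33.
Buyers' price falls by P* − Pb = 4040/99 − 3890/99 = 50/33; sellers' price rises by Ps − P* = 4088/99 − 4040/99 = 16/33.
So producers capture (16/33)/2 = 8/33 of each unit of subsidy.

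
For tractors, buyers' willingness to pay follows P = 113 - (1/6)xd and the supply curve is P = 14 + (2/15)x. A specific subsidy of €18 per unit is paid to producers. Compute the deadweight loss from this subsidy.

Deadweight loss = €540

Pre-subsidy: 113 - (1/6)x = 14 + (2/15)x gives x* = 330 and P* = 58.
With the subsidy, sellers receive Ps = Pb + 18 for each unit, where Pb is the price buyers pay.
On the curves, Pb = 113 - (1/6)x and Ps = 14 + (2/15)x; the wedge Ps − Pb = 18 gives 14 + (2/15)x − (113 - (1/6)x) = 18, so x' = 390.
Then Pb = 113 − (1/6)·390 = 48 and Ps = 14 + (2/15)·390 = 66.
The subsidy expands output by 390 − 330 = 60 past the efficient level; on those units the gap between marginal cost and willingness to pay runs from 0 up to 18.
DWL = ½ × 18 × 60 = 540.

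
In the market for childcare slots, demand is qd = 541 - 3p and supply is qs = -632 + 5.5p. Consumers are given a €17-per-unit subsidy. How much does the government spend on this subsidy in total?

Pre-subsidy: 541 - 3p = -632 + 5.5p gives p* = 138, q* = 127.
With the rebate, buyers effectively pay pb = ps − 17, where ps is the price sellers receive.
Demand in terms of ps becomes qd = 541 − 3(ps − 17) = 592 - 3ps. Setting this equal to supply: 592 - 3ps = -632 + 5.5ps, so ps = 144.
Buyers pay pb = 144 − 17 = 127; q' = -632 + 5.5·144 = 160.
Government outlay = subsidy × quantity = 17 × 160 = 2720.

Government cost = €2720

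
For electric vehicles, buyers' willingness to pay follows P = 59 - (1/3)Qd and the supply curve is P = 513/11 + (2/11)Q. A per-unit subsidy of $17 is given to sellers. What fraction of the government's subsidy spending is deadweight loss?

Pre-subsidy: 59 - (1/3)Q = 513/11 + (2/11)Q gives Q* = 24 and P* = 51.
With the subsidy, sellers receive Ps = Pb + 17 for each unit, where Pb is the price buyers pay.
On the curves, Pb = 59 - (1/3)Q and Ps = 513/11 + (2/11)Q; the wedge Ps − Pb = 17 gives 513/11 + (2/11)Q − (59 - (1/3)Q) = 17, so Q' = 57.
Then Pb = 59 − (1/3)·57 = 40 and Ps = 513/11 + (2/11)·57 = 57.
ΔCS = ½(24 + 57)(51 − 40) = 445.5; ΔPS = ½(24 + 57)(57 − 51) = 243.
Government spending = 17 × 57 = 969.
DWL = ½ × 17 × (57 − 24) = 280.5; fraction = 280.5 / 969 = 11/38.

DWL / government spending = 11/38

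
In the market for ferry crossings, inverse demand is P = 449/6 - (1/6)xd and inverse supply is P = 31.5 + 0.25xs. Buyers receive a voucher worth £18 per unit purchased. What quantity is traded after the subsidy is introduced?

x' = 147.2

Pre-subsidy: 449/6 - (1/6)x = 31.5 + 0.25x gives x* = 104 and P* = 57.5.
With the rebate, buyers effectively pay Pb = Ps − 18, where Ps is the price sellers receive.
On the curves, Pb = 449/6 - (1/6)x and Ps = 31.5 + 0.25x; the wedge Ps − Pb = 18 gives 31.5 + 0.25x − (449/6 - (1/6)x) = 18, so x' = 147.2.
Then Pb = 449/6 − (1/6)·147.2 = 50.3 and Ps = 31.5 + 0.25·147.2 = 68.3.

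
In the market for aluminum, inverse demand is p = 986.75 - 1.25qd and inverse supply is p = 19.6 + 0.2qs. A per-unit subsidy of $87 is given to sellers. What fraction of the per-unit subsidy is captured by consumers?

Pre-subsidy: 986.75 - 1.25q = 19.6 + 0.2q gives q* = 667 and p* = 153.
With the subsidy, sellers receive ps = pb + 87 for each unit, where pb is the price buyers pay.
On the curves, pb = 986.75 - 1.25q and ps = 19.6 + 0.2q; the wedge ps − pb = 87 gives 19.6 + 0.2q − (986.75 - 1.25q) = 87, so q' = 727.
Then pb = 986.75 − 1.25·727 = 78 and ps = 19.6 + 0.2·727 = 165.
Buyers' price falls by p* − pb = 153 − 78 = 75; sellers' price rises by ps − p* = 165 − 153 = 12.
So consumers capture 75/87 = 25/29 of each unit of subsidy.

Consumer share = 25/29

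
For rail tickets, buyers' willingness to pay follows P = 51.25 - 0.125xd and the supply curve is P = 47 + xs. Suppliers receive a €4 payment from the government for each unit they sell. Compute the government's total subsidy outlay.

Government cost = 88/3

Pre-subsidy: 51.25 - 0.125x = 47 + x gives x* = 34/9 and P* = 457/9.
With the subsidy, sellers receive Ps = Pb + 4 for each unit, where Pb is the price buyers pay.
On the curves, Pb = 51.25 - 0.125x and Ps = 47 + x; the wedge Ps − Pb = 4 gives 47 + x − (51.25 - 0.125x) = 4, so x' = 22/3.
Then Pb = 51.25 − 0.125·(22/3) = 151/3 and Ps = 47 + 1·(22/3) = 163/3.
Government outlay = subsidy × quantity = 4 × 22/3 = 88/3.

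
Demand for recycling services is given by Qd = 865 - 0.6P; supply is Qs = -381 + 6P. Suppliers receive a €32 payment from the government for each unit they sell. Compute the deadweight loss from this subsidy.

Pre-subsidy: 865 - 0.6P = -381 + 6P gives P* = 6230/33, Q* = 8269/11.
With the subsidy, sellers receive Ps = Pb + 32 for each unit, where Pb is the price buyers pay.
Supply in terms of Pb becomes Qs = -381 + 6(Pb + 32) = -189 + 6Pb. Setting this equal to demand: 865 - 0.6Pb = -189 + 6Pb, so Pb = 5270/33.
Sellers receive Ps = 5270/33 + 32 = 6326/33; Q' = 865 − 0.6·(5270/33) = 8461/11.
The subsidy expands output by 8461/11 − 8269/11 = 192/11 past the efficient level; on those units the gap between marginal cost and willingness to pay runs from 0 up to 32.
DWL = ½ × 32 × 192/11 = 3072/11.

Deadweight loss = 3072/11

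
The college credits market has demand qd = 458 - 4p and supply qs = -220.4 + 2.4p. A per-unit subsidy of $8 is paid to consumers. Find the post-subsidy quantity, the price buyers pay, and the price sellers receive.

q' = 46; buyers pay $103; sellers receive $111

Pre-subsidy: 458 - 4p = -220.4 + 2.4p gives p* = 106, q* = 34.
With the rebate, buyers effectively pay pb = ps − 8, where ps is the price sellers receive.
Demand in terms of ps becomes qd = 458 − 4(ps − 8) = 490 - 4ps. Setting this equal to supply: 490 - 4ps = -220.4 + 2.4ps, so ps = 111.
Buyers pay pb = 111 − 8 = 103; q' = -220.4 + 2.4·111 = 46.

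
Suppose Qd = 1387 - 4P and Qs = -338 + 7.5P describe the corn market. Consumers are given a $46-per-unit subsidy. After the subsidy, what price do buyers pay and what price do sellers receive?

Buyers pay $120; sellers receive $166

Pre-subsidy: 1387 - 4P = -338 + 7.5P gives P* = 150, Q* = 787.
With the rebate, buyers effectively pay Pb = Ps − 46, where Ps is the price sellers receive.
Demand in terms of Ps becomes Qd = 1387 − 4(Ps − 46) = 1571 - 4Ps. Setting this equal to supply: 1571 - 4Ps = -338 + 7.5Ps, so Ps = 166.
Buyers pay Pb = 166 − 46 = 120; Q' = -338 + 7.5·166 = 907.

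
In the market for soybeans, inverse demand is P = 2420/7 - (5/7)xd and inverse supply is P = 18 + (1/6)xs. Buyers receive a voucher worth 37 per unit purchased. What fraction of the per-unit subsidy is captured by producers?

Pre-subsidy: 2420/7 - (5/7)x = 18 + (1/6)x gives x* = 372 and P* = 80.
With the rebate, buyers effectively pay Pb = Ps − 37, where Ps is the price sellers receive.
On the curves, Pb = 2420/7 - (5/7)x and Ps = 18 + (1/6)x; the wedge Ps − Pb = 37 gives 18 + (1/6)x − (2420/7 - (5/7)x) = 37, so x' = 414.
Then Pb = 2420/7 − (5/7)·414 = 50 and Ps = 18 + (1/6)·414 = 87.
Buyers' price falls by P* − Pb = 80 − 50 = 30; sellers' price rises by Ps − P* = 87 − 80 = 7.
So producers capture 7/37 = 7/37 of each unit of subsidy.

Producer share = 7/37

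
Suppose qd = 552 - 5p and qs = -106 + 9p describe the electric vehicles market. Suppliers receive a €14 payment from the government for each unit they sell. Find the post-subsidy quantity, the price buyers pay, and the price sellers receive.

Pre-subsidy: 552 - 5p = -106 + 9p gives p* = 47, q* = 317.
With the subsidy, sellers receive ps = pb + 14 for each unit, where pb is the price buyers pay.
Supply in terms of pb becomes qs = -106 + 9(pb + 14) = 20 + 9pb. Setting this equal to demand: 552 - 5pb = 20 + 9pb, so pb = 38.
Sellers receive ps = 38 + 14 = 52; q' = 552 − 5·38 = 362.

q' = 362; buyers pay €38; sellers receive €52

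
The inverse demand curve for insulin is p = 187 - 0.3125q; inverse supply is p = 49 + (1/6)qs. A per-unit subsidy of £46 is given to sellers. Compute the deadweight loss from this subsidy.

Deadweight loss = £2208

Pre-subsidy: 187 - 0.3125q = 49 + (1/6)q gives q* = 288 and p* = 97.
With the subsidy, sellers receive ps = pb + 46 for each unit, where pb is the price buyers pay.
On the curves, pb = 187 - 0.3125q and ps = 49 + (1/6)q; the wedge ps − pb = 46 gives 49 + (1/6)q − (187 - 0.3125q) = 46, so q' = 384.
Then pb = 187 − 0.3125·384 = 67 and ps = 49 + (1/6)·384 = 113.
The subsidy expands output by 384 − 288 = 96 past the efficient level; on those units the gap between marginal cost and willingness to pay runs from 0 up to 46.
DWL = ½ × 46 × 96 = 2208.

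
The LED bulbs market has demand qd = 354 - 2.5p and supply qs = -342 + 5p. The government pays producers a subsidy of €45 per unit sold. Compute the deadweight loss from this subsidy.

Pre-subsidy: 354 - 2.5p = -342 + 5p gives p* = 92.8, q* = 122.
With the subsidy, sellers receive ps = pb + 45 for each unit, where pb is the price buyers pay.
Supply in terms of pb becomes qs = -342 + 5(pb + 45) = -117 + 5pb. Setting this equal to demand: 354 - 2.5pb = -117 + 5pb, so pb = 62.8.
Sellers receive ps = 62.8 + 45 = 107.8; q' = 354 − 2.5·62.8 = 197.
The subsidy expands output by 197 − 122 = 75 past the efficient level; on those units the gap between marginal cost and willingness to pay runs from 0 up to 45.
DWL = ½ × 45 × 75 = 1687.5.

Deadweight loss = €1687.5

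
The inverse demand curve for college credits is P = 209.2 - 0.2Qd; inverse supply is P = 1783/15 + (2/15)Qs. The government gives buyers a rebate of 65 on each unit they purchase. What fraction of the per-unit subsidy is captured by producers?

Pre-subsidy: 209.2 - 0.2Q = 1783/15 + (2/15)Q gives Q* = 271 and P* = 155.
With the rebate, buyers effectively pay Pb = Ps − 65, where Ps is the price sellers receive.
On the curves, Pb = 209.2 - 0.2Q and Ps = 1783/15 + (2/15)Q; the wedge Ps − Pb = 65 gives 1783/15 + (2/15)Q − (209.2 - 0.2Q) = 65, so Q' = 466.
Then Pb = 209.2 − 0.2·466 = 116 and Ps = 1783/15 + (2/15)·466 = 181.
Buyers' price falls by P* − Pb = 155 − 116 = 39; sellers' price rises by Ps − P* = 181 − 155 = 26.
So producers capture 26/65 = 0.4 of each unit of subsidy.

Producer share = 0.4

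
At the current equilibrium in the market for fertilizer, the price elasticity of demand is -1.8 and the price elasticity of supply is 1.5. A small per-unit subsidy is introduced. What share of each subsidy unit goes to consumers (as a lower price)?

For a small subsidy around the equilibrium, the benefit split depends on the relative slopes, which at a point are proportional to the elasticities.
Buyer share = εs/(εs + |εd|) = 1.5/(1.5 + 1.8) = 5/11; seller share = |εd|/(εs + |εd|) = 6/11.

Consumer share = 5/11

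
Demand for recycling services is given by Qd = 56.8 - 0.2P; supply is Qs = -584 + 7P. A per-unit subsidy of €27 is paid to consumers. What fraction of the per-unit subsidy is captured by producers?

Producer share = 1/36

Pre-subsidy: 56.8 - 0.2P = -584 + 7P gives P* = 89, Q* = 39.
With the rebate, buyers effectively pay Pb = Ps − 27, where Ps is the price sellers receive.
Demand in terms of Ps becomes Qd = 56.8 − 0.2(Ps − 27) = 62.2 - 0.2Ps. Setting this equal to supply: 62.2 - 0.2Ps = -584 + 7Ps, so Ps = 89.75.
Buyers pay Pb = 89.75 − 27 = 62.75; Q' = -584 + 7·89.75 = 44.25.
Buyers' price falls by P* − Pb = 89 − 62.75 = 26.25; sellers' price rises by Ps − P* = 89.75 − 89 = 0.75.
So producers capture 0.75/27 = 1/36 of each unit of subsidy.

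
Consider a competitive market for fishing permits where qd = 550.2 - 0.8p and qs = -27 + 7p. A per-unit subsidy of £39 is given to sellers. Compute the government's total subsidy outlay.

Pre-subsidy: 550.2 - 0.8p = -27 + 7p gives p* = 74, q* = 491.
With the subsidy, sellers receive ps = pb + 39 for each unit, where pb is the price buyers pay.
Supply in terms of pb becomes qs = -27 + 7(pb + 39) = 246 + 7pb. Setting this equal to demand: 550.2 - 0.8pb = 246 + 7pb, so pb = 39.
Sellers receive ps = 39 + 39 = 78; q' = 550.2 − 0.8·39 = 519.
Government outlay = subsidy × quantity = 39 × 519 = 20241.

Government cost = £20241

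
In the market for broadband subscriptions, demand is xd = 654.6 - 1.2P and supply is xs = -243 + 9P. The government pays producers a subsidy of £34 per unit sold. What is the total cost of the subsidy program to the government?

Pre-subsidy: 654.6 - 1.2P = -243 + 9P gives P* = 88, x* = 549.
With the subsidy, sellers receive Ps = Pb + 34 for each unit, where Pb is the price buyers pay.
Supply in terms of Pb becomes xs = -243 + 9(Pb + 34) = 63 + 9Pb. Setting this equal to demand: 654.6 - 1.2Pb = 63 + 9Pb, so Pb = 58.
Sellers receive Ps = 58 + 34 = 92; x' = 654.6 − 1.2·58 = 585.
Government outlay = subsidy × quantity = 34 × 585 = 19890.

Government cost = £19890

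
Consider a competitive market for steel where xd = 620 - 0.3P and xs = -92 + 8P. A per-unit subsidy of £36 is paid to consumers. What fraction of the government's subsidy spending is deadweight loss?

Pre-subsidy: 620 - 0.3P = -92 + 8P gives P* = 7120/83, x* = 49324/83.
With the rebate, buyers effectively pay Pb = Ps − 36, where Ps is the price sellers receive.
Demand in terms of Ps becomes xd = 620 − 0.3(Ps − 36) = 630.8 - 0.3Ps. Setting this equal to supply: 630.8 - 0.3Ps = -92 + 8Ps, so Ps = 7228/83.
Buyers pay Pb = 7228/83 − 36 = 4240/83; x' = -92 + 8·(7228/83) = 50188/83.
ΔCS = ½(49324/83 + 50188/83)(7120/83 − 4240/83) = 143297280/6889; ΔPS = ½(49324/83 + 50188/83)(7228/83 − 7120/83) = 5373648/6889.
Government spending = 36 × 50188/83 = 1806768/83.
DWL = ½ × 36 × (50188/83 − 49324/83) = 15552/83; fraction = (15552/83) / (1806768/83) = 108/12547.

DWL / government spending = 108/12547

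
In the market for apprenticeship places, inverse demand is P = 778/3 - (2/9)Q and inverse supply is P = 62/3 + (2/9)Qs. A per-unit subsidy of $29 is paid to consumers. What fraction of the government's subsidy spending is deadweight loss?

DWL / government spending = 87/1606

Pre-subsidy: 778/3 - (2/9)Q = 62/3 + (2/9)Q gives Q* = 537 and P* = 140.
With the rebate, buyers effectively pay Pb = Ps − 29, where Ps is the price sellers receive.
On the curves, Pb = 778/3 - (2/9)Q and Ps = 62/3 + (2/9)Q; the wedge Ps − Pb = 29 gives 62/3 + (2/9)Q − (778/3 - (2/9)Q) = 29, so Q' = 602.25.
Then Pb = 778/3 − (2/9)·602.25 = 125.5 and Ps = 62/3 + (2/9)·602.25 = 154.5.
ΔCS = ½(537 + 602.25)(140 − 125.5) = 8259.5625; ΔPS = ½(537 + 602.25)(154.5 − 140) = 8259.5625.
Government spending = 29 × 602.25 = 17465.25.
DWL = ½ × 29 × (602.25 − 537) = 946.125; fraction = 946.125 / 17465.25 = 87/1606.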